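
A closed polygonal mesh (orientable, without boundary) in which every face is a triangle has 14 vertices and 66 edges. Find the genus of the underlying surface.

Every face is a triangle and each edge borders two faces, so 3F = 2·66, giving F = 44.
χ = V − E + F = 14 − 66 + 44 = -8.
For a closed orientable surface χ = 2 − 2g, so g = (2 − (-8))/2 = 5.

5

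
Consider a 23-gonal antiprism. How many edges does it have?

An antiprism on an n-gon has two n-gon caps and 2n triangles: V = 2·23 = 46, E = 4·23 = 92, F = 2·23 + 2 = 48.

92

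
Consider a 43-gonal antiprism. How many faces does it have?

An antiprism on an n-gon has two n-gon caps and 2n triangles: V = 2·43 = 86, E = 4·43 = 172, F = 2·43 + 2 = 88.
Check: V − E + F = 86 − 172 + 88 = 2.

88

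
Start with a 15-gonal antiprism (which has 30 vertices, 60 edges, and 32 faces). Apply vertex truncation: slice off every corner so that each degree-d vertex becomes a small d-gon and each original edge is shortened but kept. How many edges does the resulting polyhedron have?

Truncation replaces each original edge-end by a new vertex, so V′ = 2E = 120.
Each original edge survives, and each old vertex of degree d contributes d new edges; summing degrees gives Σd = 2E, so E′ = E + 2E = 3E = 180.
Each original face survives and each original vertex becomes one new face: F′ = F + V = 62.

180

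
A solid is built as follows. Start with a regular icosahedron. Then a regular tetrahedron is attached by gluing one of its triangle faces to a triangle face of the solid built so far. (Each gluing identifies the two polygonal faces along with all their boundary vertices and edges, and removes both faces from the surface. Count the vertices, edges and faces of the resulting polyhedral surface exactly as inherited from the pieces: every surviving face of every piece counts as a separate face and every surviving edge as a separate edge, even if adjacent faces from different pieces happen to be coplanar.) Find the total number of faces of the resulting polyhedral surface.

A regular icosahedron: V=12, E=30, F=20.
Attach a regular tetrahedron (V=4, E=6, F=4) along a 3-gon: merge 3 vertices and 3 edges, delete both glued faces → V=13, E=33, F=22.
Check: V − E + F = 13 − 33 + 22 = 2.

22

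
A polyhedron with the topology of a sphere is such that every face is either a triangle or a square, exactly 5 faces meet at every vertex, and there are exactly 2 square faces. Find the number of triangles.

24

Let x be the number of triangles; then F = 2 + x.
Edge–face incidences: 2E = 4·2 + 3·x = 8 + 3x.
Every vertex has degree 5, so 5V = 2E.
Euler: V − E + F = 2 ⇒ (2E)/5 − E + (2 + x) = 2.
Multiply by 10: 2·(2E) − 5·(2E) + 10·(2 + x) = 20, i.e. 20 + 10x − 3·(8 + 3x) = 20.
Collecting terms: x − 4 = 20, so x = 24.
Then 2E = 8 + 3·24 = 80, so E = 40, V = 2E/5 = 16, F = 2 + 24 = 26.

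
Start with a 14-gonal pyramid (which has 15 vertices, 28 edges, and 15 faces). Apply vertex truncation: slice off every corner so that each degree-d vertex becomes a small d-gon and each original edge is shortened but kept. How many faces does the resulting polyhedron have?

Truncation replaces each original edge-end by a new vertex, so V′ = 2E = 56.
Each original edge survives, and each old vertex of degree d contributes d new edges; summing degrees gives Σd = 2E, so E′ = E + 2E = 3E = 84.
Each original face survives and each original vertex becomes one new face: F′ = F + V = 30.

30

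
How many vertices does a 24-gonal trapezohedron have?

50

The n-trapezohedron (dual of the n-antiprism) has V = 2·24 + 2 = 50, E = 4·24 = 96, F = 2·24 = 48.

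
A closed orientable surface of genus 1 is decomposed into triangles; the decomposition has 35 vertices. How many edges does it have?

105

χ = 2 − 2·1 = 0, and every face is a triangle so 3F = 2E.
V − E + F = 0 with E = 3F/2 gives 35 − (3/2 − 1)·F = 0, so F = 70 and E = 105.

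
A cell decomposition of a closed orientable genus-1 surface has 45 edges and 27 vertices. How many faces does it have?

18

For a closed orientable surface of genus 1, χ = 2 − 2·1 = 0.
F = 0 − V + E = 0 − 27 + 45 = 18.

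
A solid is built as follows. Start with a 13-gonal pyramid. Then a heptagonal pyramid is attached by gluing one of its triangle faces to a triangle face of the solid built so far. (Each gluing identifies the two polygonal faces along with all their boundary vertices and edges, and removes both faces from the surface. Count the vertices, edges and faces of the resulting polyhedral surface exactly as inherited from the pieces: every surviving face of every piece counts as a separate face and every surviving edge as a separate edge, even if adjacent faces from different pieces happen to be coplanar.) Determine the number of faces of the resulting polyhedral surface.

20

A 13-gonal pyramid: V=14, E=26, F=14.
Attach a heptagonal pyramid (V=8, E=14, F=8) along a 3-gon: merge 3 vertices and 3 edges, delete both glued faces → V=19, E=37, F=20.
Check: V − E + F = 19 − 37 + 20 = 2.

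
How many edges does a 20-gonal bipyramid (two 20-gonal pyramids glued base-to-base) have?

A bipyramid over an n-gon has 2n triangular faces and n + 2 vertices: V = 20 + 2 = 22, E = 3·20 = 60, F = 2·20 = 40.

60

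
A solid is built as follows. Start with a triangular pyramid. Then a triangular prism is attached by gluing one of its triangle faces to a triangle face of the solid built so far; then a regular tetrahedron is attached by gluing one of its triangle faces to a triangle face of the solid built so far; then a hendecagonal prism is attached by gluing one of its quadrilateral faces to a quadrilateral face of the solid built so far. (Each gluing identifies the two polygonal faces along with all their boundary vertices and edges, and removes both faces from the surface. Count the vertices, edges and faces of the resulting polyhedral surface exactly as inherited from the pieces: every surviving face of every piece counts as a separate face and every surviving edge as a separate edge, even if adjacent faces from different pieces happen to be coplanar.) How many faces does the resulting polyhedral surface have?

A triangular pyramid: V=4, E=6, F=4.
Attach a triangular prism (V=6, E=9, F=5) along a 3-gon: merge 3 vertices and 3 edges, delete both glued faces → V=7, E=12, F=7.
Attach a regular tetrahedron (V=4, E=6, F=4) along a 3-gon: merge 3 vertices and 3 edges, delete both glued faces → V=8, E=15, F=9.
Attach a hendecagonal prism (V=22, E=33, F=13) along a 4-gon: merge 4 vertices and 4 edges, delete both glued faces → V=26, E=44, F=20.
Check: V − E + F = 26 − 44 + 20 = 2.

20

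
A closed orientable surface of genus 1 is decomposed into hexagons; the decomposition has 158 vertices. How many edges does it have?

237

χ = 2 − 2·1 = 0, and every face is a hexagon so 6F = 2E.
V − E + F = 0 with E = 6F/2 gives 158 − (6/2 − 1)·F = 0, so F = 79 and E = 237.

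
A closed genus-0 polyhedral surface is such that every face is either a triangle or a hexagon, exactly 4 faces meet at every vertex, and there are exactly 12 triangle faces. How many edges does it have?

Let x be the number of hexagons; then F = 12 + x.
Edge–face incidences: 2E = 3·12 + 6·x = 36 + 6x.
Every vertex has degree 4, so 4V = 2E.
Euler: V − E + F = 2 ⇒ (2E)/4 − E + (12 + x) = 2.
Multiply by 8: 2·(2E) − 4·(2E) + 8·(12 + x) = 16, i.e. 96 + 8x − 2·(36 + 6x) = 16.
Collecting terms: −4x + 24 = 16, so −4x = −8, so x = 2.
Then 2E = 36 + 6·2 = 48, so E = 24, V = 2E/4 = 12, F = 12 + 2 = 14.

24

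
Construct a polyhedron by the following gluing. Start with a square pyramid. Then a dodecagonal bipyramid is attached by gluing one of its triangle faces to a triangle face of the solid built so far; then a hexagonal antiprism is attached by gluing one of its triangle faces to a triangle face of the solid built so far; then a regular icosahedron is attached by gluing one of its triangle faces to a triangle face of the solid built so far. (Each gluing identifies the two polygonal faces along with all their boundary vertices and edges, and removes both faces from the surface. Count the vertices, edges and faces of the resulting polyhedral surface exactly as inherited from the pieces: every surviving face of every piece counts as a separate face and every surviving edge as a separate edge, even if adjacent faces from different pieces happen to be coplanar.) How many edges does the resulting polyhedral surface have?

89

A square pyramid: V=5, E=8, F=5.
Attach a dodecagonal bipyramid (V=14, E=36, F=24) along a 3-gon: merge 3 vertices and 3 edges, delete both glued faces → V=16, E=41, F=27.
Attach a hexagonal antiprism (V=12, E=24, F=14) along a 3-gon: merge 3 vertices and 3 edges, delete both glued faces → V=25, E=62, F=39.
Attach a regular icosahedron (V=12, E=30, F=20) along a 3-gon: merge 3 vertices and 3 edges, delete both glued faces → V=34, E=89, F=57.
Check: V − E + F = 34 − 89 + 57 = 2.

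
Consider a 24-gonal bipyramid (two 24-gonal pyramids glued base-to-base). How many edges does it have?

A bipyramid over an n-gon has 2n triangular faces and n + 2 vertices: V = 24 + 2 = 26, E = 3·24 = 72, F = 2·24 = 48.
Check: V − E + F = 26 − 72 + 48 = 2.

72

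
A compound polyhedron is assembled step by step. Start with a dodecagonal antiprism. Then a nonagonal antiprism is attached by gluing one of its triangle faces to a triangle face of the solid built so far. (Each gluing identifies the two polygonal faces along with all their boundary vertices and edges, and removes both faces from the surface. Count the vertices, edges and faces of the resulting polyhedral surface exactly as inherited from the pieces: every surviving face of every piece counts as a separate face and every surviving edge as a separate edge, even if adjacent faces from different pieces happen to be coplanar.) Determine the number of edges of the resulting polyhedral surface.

A dodecagonal antiprism: V=24, E=48, F=26.
Attach a nonagonal antiprism (V=18, E=36, F=20) along a 3-gon: merge 3 vertices and 3 edges, delete both glued faces → V=39, E=81, F=44.
Check: V − E + F = 39 − 81 + 44 = 2.

81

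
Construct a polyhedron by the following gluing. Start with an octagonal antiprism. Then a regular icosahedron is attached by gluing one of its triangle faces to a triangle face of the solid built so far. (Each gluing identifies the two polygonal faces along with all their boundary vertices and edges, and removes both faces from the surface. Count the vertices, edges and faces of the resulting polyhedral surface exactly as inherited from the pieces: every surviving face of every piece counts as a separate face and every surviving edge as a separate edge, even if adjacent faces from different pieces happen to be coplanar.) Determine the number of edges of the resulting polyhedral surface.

An octagonal antiprism: V=16, E=32, F=18.
Attach a regular icosahedron (V=12, E=30, F=20) along a 3-gon: merge 3 vertices and 3 edges, delete both glued faces → V=25, E=59, F=36.
Check: V − E + F = 25 − 59 + 36 = 2.

59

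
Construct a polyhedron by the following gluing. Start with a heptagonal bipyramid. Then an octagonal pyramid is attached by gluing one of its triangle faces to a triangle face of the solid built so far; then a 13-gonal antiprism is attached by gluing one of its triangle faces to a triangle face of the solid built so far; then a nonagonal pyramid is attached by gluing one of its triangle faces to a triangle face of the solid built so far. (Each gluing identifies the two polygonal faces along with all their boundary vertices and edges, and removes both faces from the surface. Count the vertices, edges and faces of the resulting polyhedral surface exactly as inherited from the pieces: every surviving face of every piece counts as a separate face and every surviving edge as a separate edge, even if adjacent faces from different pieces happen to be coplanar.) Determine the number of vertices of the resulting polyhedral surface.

45

A heptagonal bipyramid: V=9, E=21, F=14.
Attach an octagonal pyramid (V=9, E=16, F=9) along a 3-gon: merge 3 vertices and 3 edges, delete both glued faces → V=15, E=34, F=21.
Attach a 13-gonal antiprism (V=26, E=52, F=28) along a 3-gon: merge 3 vertices and 3 edges, delete both glued faces → V=38, E=83, F=47.
Attach a nonagonal pyramid (V=10, E=18, F=10) along a 3-gon: merge 3 vertices and 3 edges, delete both glued faces → V=45, E=98, F=55.
Check: V − E + F = 45 − 98 + 55 = 2.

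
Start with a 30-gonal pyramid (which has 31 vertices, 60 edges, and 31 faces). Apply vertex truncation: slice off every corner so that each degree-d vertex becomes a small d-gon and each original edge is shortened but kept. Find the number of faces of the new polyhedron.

Truncation replaces each original edge-end by a new vertex, so V′ = 2E = 120.
Each original edge survives, and each old vertex of degree d contributes d new edges; summing degrees gives Σd = 2E, so E′ = E + 2E = 3E = 180.
Each original face survives and each original vertex becomes one new face: F′ = F + V = 62.

62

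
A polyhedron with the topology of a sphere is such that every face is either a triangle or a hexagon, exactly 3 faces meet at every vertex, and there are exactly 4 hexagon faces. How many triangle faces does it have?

4

Let x be the number of triangles; then F = 4 + x.
Edge–face incidences: 2E = 6·4 + 3·x = 24 + 3x.
Every vertex has degree 3, so 3V = 2E.
Euler: V − E + F = 2 ⇒ (2E)/3 − E + (4 + x) = 2.
Multiply by 6: 2·(2E) − 3·(2E) + 6·(4 + x) = 12, i.e. 24 + 6x − (24 + 3x) = 12.
Collecting terms: 3x = 12, so x = 4.
Then 2E = 24 + 3·4 = 36, so E = 18, V = 2E/3 = 12, F = 4 + 4 = 8.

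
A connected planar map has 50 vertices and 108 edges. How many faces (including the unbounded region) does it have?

60

Euler's formula for a connected plane graph: V − E + F = 2, so F = 2 − 50 + 108 = 60.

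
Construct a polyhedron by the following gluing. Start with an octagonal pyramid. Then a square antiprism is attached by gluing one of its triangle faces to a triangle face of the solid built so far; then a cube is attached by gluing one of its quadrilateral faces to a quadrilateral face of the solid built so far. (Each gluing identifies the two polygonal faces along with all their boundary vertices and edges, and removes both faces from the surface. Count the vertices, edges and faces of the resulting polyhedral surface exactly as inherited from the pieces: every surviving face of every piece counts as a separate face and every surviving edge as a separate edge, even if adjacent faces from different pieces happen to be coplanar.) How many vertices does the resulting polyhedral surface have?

18

An octagonal pyramid: V=9, E=16, F=9.
Attach a square antiprism (V=8, E=16, F=10) along a 3-gon: merge 3 vertices and 3 edges, delete both glued faces → V=14, E=29, F=17.
Attach a cube (V=8, E=12, F=6) along a 4-gon: merge 4 vertices and 4 edges, delete both glued faces → V=18, E=37, F=21.
Check: V − E + F = 18 − 37 + 21 = 2.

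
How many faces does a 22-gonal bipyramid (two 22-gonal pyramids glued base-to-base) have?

A bipyramid over an n-gon has 2n triangular faces and n + 2 vertices: V = 22 + 2 = 24, E = 3·22 = 66, F = 2·22 = 44.
Check: V − E + F = 24 − 66 + 44 = 2.

44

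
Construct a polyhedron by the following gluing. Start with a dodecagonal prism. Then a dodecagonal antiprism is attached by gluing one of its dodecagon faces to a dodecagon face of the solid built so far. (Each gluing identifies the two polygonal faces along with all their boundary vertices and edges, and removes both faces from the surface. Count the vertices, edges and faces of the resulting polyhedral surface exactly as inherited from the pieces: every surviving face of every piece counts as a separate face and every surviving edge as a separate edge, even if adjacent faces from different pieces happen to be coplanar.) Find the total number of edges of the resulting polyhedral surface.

72

A dodecagonal prism: V=24, E=36, F=14.
Attach a dodecagonal antiprism (V=24, E=48, F=26) along a 12-gon: merge 12 vertices and 12 edges, delete both glued faces → V=36, E=72, F=38.
Check: V − E + F = 36 − 72 + 38 = 2.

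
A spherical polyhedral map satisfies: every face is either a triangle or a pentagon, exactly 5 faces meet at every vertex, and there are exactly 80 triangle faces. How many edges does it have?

150

Let x be the number of pentagons; then F = 80 + x.
Edge–face incidences: 2E = 3·80 + 5·x = 240 + 5x.
Every vertex has degree 5, so 5V = 2E.
Euler: V − E + F = 2 ⇒ (2E)/5 − E + (80 + x) = 2.
Multiply by 10: 2·(2E) − 5·(2E) + 10·(80 + x) = 20, i.e. 800 + 10x − 3·(240 + 5x) = 20.
Collecting terms: −5x + 80 = 20, so −5x = −60, so x = 12.
Then 2E = 240 + 5·12 = 300, so E = 150, V = 2E/5 = 60, F = 80 + 12 = 92.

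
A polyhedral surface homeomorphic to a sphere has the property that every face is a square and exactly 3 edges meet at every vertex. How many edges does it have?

Each face has 4 edges and each edge borders two faces, so 2E = 4F.
Each vertex has degree 3, so 3V = 2E and hence V = 4F/3.
Euler: V − E + F = 2 ⇒ (4F/3) − (4F/2) + F = 2.
Multiply by 6: (8 − 12 + 6)F = 12, i.e. 2F = 12.
So F = 6, E = 4·6/2 = 12, V = 4·6/3 = 8.

12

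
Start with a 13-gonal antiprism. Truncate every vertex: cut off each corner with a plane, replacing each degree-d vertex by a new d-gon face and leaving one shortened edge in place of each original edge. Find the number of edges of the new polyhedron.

The base solid has V = 26, E = 52, F = 28.
Truncation replaces each original edge-end by a new vertex, so V′ = 2E = 104.
Each original edge survives, and each old vertex of degree d contributes d new edges; summing degrees gives Σd = 2E, so E′ = E + 2E = 3E = 156.
Each original face survives and each original vertex becomes one new face: F′ = F + V = 54.

156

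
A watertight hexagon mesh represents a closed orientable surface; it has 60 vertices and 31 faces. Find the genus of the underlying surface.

Every face is a hexagon, so 2E = 6·31 = 186, giving E = 93.
χ = V − E + F = 60 − 93 + 31 = -2.
For a closed orientable surface χ = 2 − 2g, so g = (2 − (-2))/2 = 2.

2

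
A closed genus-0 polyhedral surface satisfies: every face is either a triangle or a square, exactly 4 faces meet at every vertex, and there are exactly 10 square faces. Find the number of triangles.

8

Let x be the number of triangles; then F = 10 + x.
Edge–face incidences: 2E = 4·10 + 3·x = 40 + 3x.
Every vertex has degree 4, so 4V = 2E.
Euler: V − E + F = 2 ⇒ (2E)/4 − E + (10 + x) = 2.
Multiply by 8: 2·(2E) − 4·(2E) + 8·(10 + x) = 16, i.e. 80 + 8x − 2·(40 + 3x) = 16.
Collecting terms: 2x = 16, so x = 8.
Then 2E = 40 + 3·8 = 64, so E = 32, V = 2E/4 = 16, F = 10 + 8 = 18.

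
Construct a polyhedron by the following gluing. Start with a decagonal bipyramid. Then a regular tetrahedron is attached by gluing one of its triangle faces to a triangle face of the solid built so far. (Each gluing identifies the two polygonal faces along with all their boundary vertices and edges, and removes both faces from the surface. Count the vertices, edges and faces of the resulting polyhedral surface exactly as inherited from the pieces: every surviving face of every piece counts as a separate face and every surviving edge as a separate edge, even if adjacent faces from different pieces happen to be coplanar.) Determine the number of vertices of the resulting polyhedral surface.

13

A decagonal bipyramid: V=12, E=30, F=20.
Attach a regular tetrahedron (V=4, E=6, F=4) along a 3-gon: merge 3 vertices and 3 edges, delete both glued faces → V=13, E=33, F=22.
Check: V − E + F = 13 − 33 + 22 = 2.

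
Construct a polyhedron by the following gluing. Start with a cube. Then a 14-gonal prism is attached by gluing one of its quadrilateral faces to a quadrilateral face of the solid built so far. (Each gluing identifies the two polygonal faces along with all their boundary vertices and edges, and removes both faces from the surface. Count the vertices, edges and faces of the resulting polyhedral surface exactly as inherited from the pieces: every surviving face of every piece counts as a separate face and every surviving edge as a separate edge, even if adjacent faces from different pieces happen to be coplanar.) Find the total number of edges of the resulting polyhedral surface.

50

A cube: V=8, E=12, F=6.
Attach a 14-gonal prism (V=28, E=42, F=16) along a 4-gon: merge 4 vertices and 4 edges, delete both glued faces → V=32, E=50, F=20.
Check: V − E + F = 32 − 50 + 20 = 2.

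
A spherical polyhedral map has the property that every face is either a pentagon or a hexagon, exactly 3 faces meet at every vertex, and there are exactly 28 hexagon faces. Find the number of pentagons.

12

Let x be the number of pentagons; then F = 28 + x.
Edge–face incidences: 2E = 6·28 + 5·x = 168 + 5x.
Every vertex has degree 3, so 3V = 2E.
Euler: V − E + F = 2 ⇒ (2E)/3 − E + (28 + x) = 2.
Multiply by 6: 2·(2E) − 3·(2E) + 6·(28 + x) = 12, i.e. 168 + 6x − (168 + 5x) = 12.
Collecting terms: x = 12.
Then 2E = 168 + 5·12 = 228, so E = 114, V = 2E/3 = 76, F = 28 + 12 = 40.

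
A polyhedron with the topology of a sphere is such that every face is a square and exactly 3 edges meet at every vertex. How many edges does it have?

12

Each face has 4 edges and each edge borders two faces, so 2E = 4F.
Each vertex has degree 3, so 3V = 2E and hence V = 4F/3.
Euler: V − E + F = 2 ⇒ (4F/3) − (4F/2) + F = 2.
Multiply by 6: (8 − 12 + 6)F = 12, i.e. 2F = 12.
So F = 6, E = 4·6/2 = 12, V = 4·6/3 = 8.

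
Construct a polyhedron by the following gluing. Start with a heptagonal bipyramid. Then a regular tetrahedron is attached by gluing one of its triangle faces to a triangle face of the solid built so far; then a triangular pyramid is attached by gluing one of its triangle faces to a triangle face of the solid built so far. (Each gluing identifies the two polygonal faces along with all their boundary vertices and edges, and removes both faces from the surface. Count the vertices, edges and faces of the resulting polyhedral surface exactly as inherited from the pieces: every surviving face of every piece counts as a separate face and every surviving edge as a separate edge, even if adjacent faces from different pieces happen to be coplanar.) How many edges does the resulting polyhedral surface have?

27

A heptagonal bipyramid: V=9, E=21, F=14.
Attach a regular tetrahedron (V=4, E=6, F=4) along a 3-gon: merge 3 vertices and 3 edges, delete both glued faces → V=10, E=24, F=16.
Attach a triangular pyramid (V=4, E=6, F=4) along a 3-gon: merge 3 vertices and 3 edges, delete both glued faces → V=11, E=27, F=18.
Check: V − E + F = 11 − 27 + 18 = 2.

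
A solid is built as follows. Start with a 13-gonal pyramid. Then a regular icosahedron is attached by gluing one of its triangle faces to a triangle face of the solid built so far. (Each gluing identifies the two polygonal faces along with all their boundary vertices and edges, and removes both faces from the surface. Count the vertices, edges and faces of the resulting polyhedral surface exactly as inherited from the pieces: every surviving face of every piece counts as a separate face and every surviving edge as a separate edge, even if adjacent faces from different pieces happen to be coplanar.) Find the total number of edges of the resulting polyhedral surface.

53

A 13-gonal pyramid: V=14, E=26, F=14.
Attach a regular icosahedron (V=12, E=30, F=20) along a 3-gon: merge 3 vertices and 3 edges, delete both glued faces → V=23, E=53, F=32.
Check: V − E + F = 23 − 53 + 32 = 2.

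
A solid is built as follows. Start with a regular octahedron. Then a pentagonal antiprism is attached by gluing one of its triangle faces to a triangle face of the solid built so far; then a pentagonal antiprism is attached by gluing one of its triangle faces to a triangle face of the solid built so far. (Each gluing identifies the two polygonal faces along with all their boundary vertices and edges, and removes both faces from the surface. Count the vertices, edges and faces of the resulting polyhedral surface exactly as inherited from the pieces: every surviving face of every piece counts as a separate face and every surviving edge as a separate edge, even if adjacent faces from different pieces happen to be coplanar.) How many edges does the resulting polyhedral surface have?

46

A regular octahedron: V=6, E=12, F=8.
Attach a pentagonal antiprism (V=10, E=20, F=12) along a 3-gon: merge 3 vertices and 3 edges, delete both glued faces → V=13, E=29, F=18.
Attach a pentagonal antiprism (V=10, E=20, F=12) along a 3-gon: merge 3 vertices and 3 edges, delete both glued faces → V=20, E=46, F=28.
Check: V − E + F = 20 − 46 + 28 = 2.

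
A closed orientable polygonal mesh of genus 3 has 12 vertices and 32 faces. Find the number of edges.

48

For a closed orientable surface of genus 3, χ = 2 − 2·3 = -4.
E = V + F − (-4) = 12 + 32 − (-4) = 48.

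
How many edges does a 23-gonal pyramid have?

46

A pyramid on an n-gon base has one n-gon and n triangles: V = 23 + 1 = 24, E = 2·23 = 46, F = 23 + 1 = 24.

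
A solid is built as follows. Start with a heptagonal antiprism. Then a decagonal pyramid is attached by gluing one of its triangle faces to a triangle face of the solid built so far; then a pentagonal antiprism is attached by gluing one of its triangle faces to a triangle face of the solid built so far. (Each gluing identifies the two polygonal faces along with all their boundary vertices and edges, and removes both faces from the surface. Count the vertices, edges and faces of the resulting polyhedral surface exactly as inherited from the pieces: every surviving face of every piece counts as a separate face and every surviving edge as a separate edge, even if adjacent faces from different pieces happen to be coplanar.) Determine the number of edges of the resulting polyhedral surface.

A heptagonal antiprism: V=14, E=28, F=16.
Attach a decagonal pyramid (V=11, E=20, F=11) along a 3-gon: merge 3 vertices and 3 edges, delete both glued faces → V=22, E=45, F=25.
Attach a pentagonal antiprism (V=10, E=20, F=12) along a 3-gon: merge 3 vertices and 3 edges, delete both glued faces → V=29, E=62, F=35.
Check: V − E + F = 29 − 62 + 35 = 2.

62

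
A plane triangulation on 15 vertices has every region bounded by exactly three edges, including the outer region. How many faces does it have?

26

In a plane triangulation 3F = 2E and V − E + F = 2, so F = 2V − 4 = 2·15 − 4 = 26.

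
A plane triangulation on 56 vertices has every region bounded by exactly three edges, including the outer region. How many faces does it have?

108

In a plane triangulation 3F = 2E and V − E + F = 2, so F = 2V − 4 = 2·56 − 4 = 108.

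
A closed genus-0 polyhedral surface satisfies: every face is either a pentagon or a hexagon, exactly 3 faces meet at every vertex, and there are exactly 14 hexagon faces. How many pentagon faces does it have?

Let x be the number of pentagons; then F = 14 + x.
Edge–face incidences: 2E = 6·14 + 5·x = 84 + 5x.
Every vertex has degree 3, so 3V = 2E.
Euler: V − E + F = 2 ⇒ (2E)/3 − E + (14 + x) = 2.
Multiply by 6: 2·(2E) − 3·(2E) + 6·(14 + x) = 12, i.e. 84 + 6x − (84 + 5x) = 12.
Collecting terms: x = 12.
Then 2E = 84 + 5·12 = 144, so E = 72, V = 2E/3 = 48, F = 14 + 12 = 26.

12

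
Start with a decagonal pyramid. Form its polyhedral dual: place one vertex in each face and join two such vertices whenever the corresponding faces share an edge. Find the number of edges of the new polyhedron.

The base solid has V = 11, E = 20, F = 11.
The dual swaps V and F and preserves E: V′ = F = 11, E′ = E = 20, F′ = V = 11.

20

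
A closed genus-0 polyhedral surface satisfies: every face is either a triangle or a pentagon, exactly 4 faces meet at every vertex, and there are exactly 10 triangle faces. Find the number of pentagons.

Let x be the number of pentagons; then F = 10 + x.
Edge–face incidences: 2E = 3·10 + 5·x = 30 + 5x.
Every vertex has degree 4, so 4V = 2E.
Euler: V − E + F = 2 ⇒ (2E)/4 − E + (10 + x) = 2.
Multiply by 8: 2·(2E) − 4·(2E) + 8·(10 + x) = 16, i.e. 80 + 8x − 2·(30 + 5x) = 16.
Collecting terms: −2x + 20 = 16, so −2x = −4, so x = 2.
Then 2E = 30 + 5·2 = 40, so E = 20, V = 2E/4 = 10, F = 10 + 2 = 12.

2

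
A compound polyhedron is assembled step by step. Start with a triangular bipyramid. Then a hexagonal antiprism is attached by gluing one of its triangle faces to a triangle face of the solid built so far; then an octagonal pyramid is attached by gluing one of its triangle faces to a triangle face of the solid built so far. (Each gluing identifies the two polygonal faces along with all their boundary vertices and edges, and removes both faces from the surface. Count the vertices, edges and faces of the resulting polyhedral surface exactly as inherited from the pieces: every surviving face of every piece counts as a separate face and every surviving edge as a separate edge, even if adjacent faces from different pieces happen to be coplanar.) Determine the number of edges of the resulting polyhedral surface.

43

A triangular bipyramid: V=5, E=9, F=6.
Attach a hexagonal antiprism (V=12, E=24, F=14) along a 3-gon: merge 3 vertices and 3 edges, delete both glued faces → V=14, E=30, F=18.
Attach an octagonal pyramid (V=9, E=16, F=9) along a 3-gon: merge 3 vertices and 3 edges, delete both glued faces → V=20, E=43, F=25.
Check: V − E + F = 20 − 43 + 25 = 2.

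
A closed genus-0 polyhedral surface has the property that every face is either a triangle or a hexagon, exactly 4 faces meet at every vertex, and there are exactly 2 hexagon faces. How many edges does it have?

Let x be the number of triangles; then F = 2 + x.
Edge–face incidences: 2E = 6·2 + 3·x = 12 + 3x.
Every vertex has degree 4, so 4V = 2E.
Euler: V − E + F = 2 ⇒ (2E)/4 − E + (2 + x) = 2.
Multiply by 8: 2·(2E) − 4·(2E) + 8·(2 + x) = 16, i.e. 16 + 8x − 2·(12 + 3x) = 16.
Collecting terms: 2x − 8 = 16, so 2x = 24, so x = 12.
Then 2E = 12 + 3·12 = 48, so E = 24, V = 2E/4 = 12, F = 2 + 12 = 14.

24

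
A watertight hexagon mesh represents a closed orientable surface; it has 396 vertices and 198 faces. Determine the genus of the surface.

1

Every face is a hexagon, so 2E = 6·198 = 1188, giving E = 594.
χ = V − E + F = 396 − 594 + 198 = 0.
For a closed orientable surface χ = 2 − 2g, so g = (2 − (0))/2 = 1.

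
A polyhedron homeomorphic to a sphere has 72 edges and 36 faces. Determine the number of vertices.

Here V − E + F = 2.
V = 2 + E − F = 2 + 72 − 36 = 38.

38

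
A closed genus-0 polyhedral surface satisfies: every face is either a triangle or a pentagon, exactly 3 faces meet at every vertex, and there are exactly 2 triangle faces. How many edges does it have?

18

Let x be the number of pentagons; then F = 2 + x.
Edge–face incidences: 2E = 3·2 + 5·x = 6 + 5x.
Every vertex has degree 3, so 3V = 2E.
Euler: V − E + F = 2 ⇒ (2E)/3 − E + (2 + x) = 2.
Multiply by 6: 2·(2E) − 3·(2E) + 6·(2 + x) = 12, i.e. 12 + 6x − (6 + 5x) = 12.
Collecting terms: x + 6 = 12, so x = 6.
Then 2E = 6 + 5·6 = 36, so E = 18, V = 2E/3 = 12, F = 2 + 6 = 8.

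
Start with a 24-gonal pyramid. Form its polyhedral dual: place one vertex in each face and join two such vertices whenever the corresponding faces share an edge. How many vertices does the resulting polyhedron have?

The base solid has V = 25, E = 48, F = 25.
The dual swaps V and F and preserves E: V′ = F = 25, E′ = E = 48, F′ = V = 25.

25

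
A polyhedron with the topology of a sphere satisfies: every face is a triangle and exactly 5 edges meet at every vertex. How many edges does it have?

30

Each face has 3 edges and each edge borders two faces, so 2E = 3F.
Each vertex has degree 5, so 5V = 2E and hence V = 3F/5.
Euler: V − E + F = 2 ⇒ (3F/5) − (3F/2) + F = 2.
Multiply by 10: (6 − 15 + 10)F = 20, i.e. 1F = 20.
So F = 20, E = 3·20/2 = 30, V = 3·20/5 = 12.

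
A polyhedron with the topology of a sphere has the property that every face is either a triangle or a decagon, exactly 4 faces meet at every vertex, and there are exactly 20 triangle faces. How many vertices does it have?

20

Let x be the number of decagons; then F = 20 + x.
Edge–face incidences: 2E = 3·20 + 10·x = 60 + 10x.
Every vertex has degree 4, so 4V = 2E.
Euler: V − E + F = 2 ⇒ (2E)/4 − E + (20 + x) = 2.
Multiply by 8: 2·(2E) − 4·(2E) + 8·(20 + x) = 16, i.e. 160 + 8x − 2·(60 + 10x) = 16.
Collecting terms: −12x + 40 = 16, so −12x = −24, so x = 2.
Then 2E = 60 + 10·2 = 80, so E = 40, V = 2E/4 = 20, F = 20 + 2 = 22.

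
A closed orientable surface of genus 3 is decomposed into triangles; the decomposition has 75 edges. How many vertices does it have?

χ = 2 − 2·3 = -4, and every face is a triangle so 3F = 2E.
F = 2E/3 = 50. Then V = -4 + E − F = -4 + 75 − 50 = 21.

21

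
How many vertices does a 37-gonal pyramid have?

38

A pyramid on an n-gon base has one n-gon and n triangles: V = 37 + 1 = 38, E = 2·37 = 74, F = 37 + 1 = 38.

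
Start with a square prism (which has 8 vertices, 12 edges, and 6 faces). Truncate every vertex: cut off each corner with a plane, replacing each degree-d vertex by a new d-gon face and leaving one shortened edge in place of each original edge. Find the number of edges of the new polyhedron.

Truncation replaces each original edge-end by a new vertex, so V′ = 2E = 24.
Each original edge survives, and each old vertex of degree d contributes d new edges; summing degrees gives Σd = 2E, so E′ = E + 2E = 3E = 36.
Each original face survives and each original vertex becomes one new face: F′ = F + V = 14.

36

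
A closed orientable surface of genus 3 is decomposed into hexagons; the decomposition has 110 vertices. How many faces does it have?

χ = 2 − 2·3 = -4, and every face is a hexagon so 6F = 2E.
V − E + F = -4 with E = 6F/2 gives 110 − (6/2 − 1)·F = -4, so F = 57 and E = 171.

57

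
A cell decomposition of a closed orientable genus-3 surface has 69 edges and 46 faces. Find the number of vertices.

19

For a closed orientable surface of genus 3, χ = 2 − 2·3 = -4.
V = -4 + E − F = -4 + 69 − 46 = 19.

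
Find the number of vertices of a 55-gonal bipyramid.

A bipyramid over an n-gon has 2n triangular faces and n + 2 vertices: V = 55 + 2 = 57, E = 3·55 = 165, F = 2·55 = 110.

57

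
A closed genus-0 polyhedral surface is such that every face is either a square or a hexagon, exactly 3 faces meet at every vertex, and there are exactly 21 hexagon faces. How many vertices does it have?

50

Let x be the number of squares; then F = 21 + x.
Edge–face incidences: 2E = 6·21 + 4·x = 126 + 4x.
Every vertex has degree 3, so 3V = 2E.
Euler: V − E + F = 2 ⇒ (2E)/3 − E + (21 + x) = 2.
Multiply by 6: 2·(2E) − 3·(2E) + 6·(21 + x) = 12, i.e. 126 + 6x − (126 + 4x) = 12.
Collecting terms: 2x = 12, so x = 6.
Then 2E = 126 + 4·6 = 150, so E = 75, V = 2E/3 = 50, F = 21 + 6 = 27.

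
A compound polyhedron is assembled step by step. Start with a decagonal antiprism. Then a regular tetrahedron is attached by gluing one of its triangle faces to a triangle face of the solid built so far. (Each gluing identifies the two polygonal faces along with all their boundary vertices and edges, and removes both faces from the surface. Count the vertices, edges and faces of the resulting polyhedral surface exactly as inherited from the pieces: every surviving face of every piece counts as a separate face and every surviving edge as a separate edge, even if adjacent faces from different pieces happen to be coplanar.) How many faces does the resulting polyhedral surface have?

A decagonal antiprism: V=20, E=40, F=22.
Attach a regular tetrahedron (V=4, E=6, F=4) along a 3-gon: merge 3 vertices and 3 edges, delete both glued faces → V=21, E=43, F=24.
Check: V − E + F = 21 − 43 + 24 = 2.

24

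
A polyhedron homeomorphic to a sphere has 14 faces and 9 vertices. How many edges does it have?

21

Here V − E + F = 2.
E = V + F − (2) = 9 + 14 − (2) = 21.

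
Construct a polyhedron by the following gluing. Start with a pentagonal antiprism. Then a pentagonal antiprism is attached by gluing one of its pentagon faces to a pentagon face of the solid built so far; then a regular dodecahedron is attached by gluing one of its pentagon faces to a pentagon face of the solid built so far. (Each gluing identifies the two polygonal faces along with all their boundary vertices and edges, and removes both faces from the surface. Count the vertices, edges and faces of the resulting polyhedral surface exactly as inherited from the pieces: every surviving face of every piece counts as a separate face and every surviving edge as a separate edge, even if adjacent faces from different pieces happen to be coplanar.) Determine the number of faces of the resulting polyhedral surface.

A pentagonal antiprism: V=10, E=20, F=12.
Attach a pentagonal antiprism (V=10, E=20, F=12) along a 5-gon: merge 5 vertices and 5 edges, delete both glued faces → V=15, E=35, F=22.
Attach a regular dodecahedron (V=20, E=30, F=12) along a 5-gon: merge 5 vertices and 5 edges, delete both glued faces → V=30, E=60, F=32.
Check: V − E + F = 30 − 60 + 32 = 2.

32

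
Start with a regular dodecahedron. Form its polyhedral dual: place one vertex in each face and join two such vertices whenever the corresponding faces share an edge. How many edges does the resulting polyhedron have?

30

The base solid has V = 20, E = 30, F = 12.
The dual swaps V and F and preserves E: V′ = F = 12, E′ = E = 30, F′ = V = 20.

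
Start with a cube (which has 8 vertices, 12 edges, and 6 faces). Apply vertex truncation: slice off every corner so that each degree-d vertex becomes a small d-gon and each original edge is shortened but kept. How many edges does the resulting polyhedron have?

36

Truncation replaces each original edge-end by a new vertex, so V′ = 2E = 24.
Each original edge survives, and each old vertex of degree d contributes d new edges; summing degrees gives Σd = 2E, so E′ = E + 2E = 3E = 36.
Each original face survives and each original vertex becomes one new face: F′ = F + V = 14.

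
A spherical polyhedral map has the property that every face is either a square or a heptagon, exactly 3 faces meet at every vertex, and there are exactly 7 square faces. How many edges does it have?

Let x be the number of heptagons; then F = 7 + x.
Edge–face incidences: 2E = 4·7 + 7·x = 28 + 7x.
Every vertex has degree 3, so 3V = 2E.
Euler: V − E + F = 2 ⇒ (2E)/3 − E + (7 + x) = 2.
Multiply by 6: 2·(2E) − 3·(2E) + 6·(7 + x) = 12, i.e. 42 + 6x − (28 + 7x) = 12.
Collecting terms: −x + 14 = 12, so −x = −2, so x = 2.
Then 2E = 28 + 7·2 = 42, so E = 21, V = 2E/3 = 14, F = 7 + 2 = 9.

21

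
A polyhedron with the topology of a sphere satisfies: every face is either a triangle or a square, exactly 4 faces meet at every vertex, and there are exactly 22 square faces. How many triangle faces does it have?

8

Let x be the number of triangles; then F = 22 + x.
Edge–face incidences: 2E = 4·22 + 3·x = 88 + 3x.
Every vertex has degree 4, so 4V = 2E.
Euler: V − E + F = 2 ⇒ (2E)/4 − E + (22 + x) = 2.
Multiply by 8: 2·(2E) − 4·(2E) + 8·(22 + x) = 16, i.e. 176 + 8x − 2·(88 + 3x) = 16.
Collecting terms: 2x = 16, so x = 8.
Then 2E = 88 + 3·8 = 112, so E = 56, V = 2E/4 = 28, F = 22 + 8 = 30.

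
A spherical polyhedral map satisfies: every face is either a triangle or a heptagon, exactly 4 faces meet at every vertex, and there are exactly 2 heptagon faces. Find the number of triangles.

14

Let x be the number of triangles; then F = 2 + x.
Edge–face incidences: 2E = 7·2 + 3·x = 14 + 3x.
Every vertex has degree 4, so 4V = 2E.
Euler: V − E + F = 2 ⇒ (2E)/4 − E + (2 + x) = 2.
Multiply by 8: 2·(2E) − 4·(2E) + 8·(2 + x) = 16, i.e. 16 + 8x − 2·(14 + 3x) = 16.
Collecting terms: 2x − 12 = 16, so 2x = 28, so x = 14.
Then 2E = 14 + 3·14 = 56, so E = 28, V = 2E/4 = 14, F = 2 + 14 = 16.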